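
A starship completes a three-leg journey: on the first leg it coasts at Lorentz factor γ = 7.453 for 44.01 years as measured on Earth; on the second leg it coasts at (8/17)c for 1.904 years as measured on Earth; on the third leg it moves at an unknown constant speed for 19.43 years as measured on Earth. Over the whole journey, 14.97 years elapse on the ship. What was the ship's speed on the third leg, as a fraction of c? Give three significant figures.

β = 0.925

Leg 1: γ = 7.453; τ_1 = 44.01/7.453 = 5.905 years.
Leg 2: γ = 1/√(1 − (8/17)²) = 17/15 ≈ 1.133; τ_2 = 1.904/1.133 = 1.680 years.
Leg 3: speed unknown; τ_3 = 19.43/γ_3.
Total proper time: 5.905 + 1.680 + τ_3 = 14.97, so τ_3 = 14.97 − 7.585 = 7.385 years.
γ_3 = 19.43/7.385 = 2.631; β = √(1 − 1/γ²) = √0.8555.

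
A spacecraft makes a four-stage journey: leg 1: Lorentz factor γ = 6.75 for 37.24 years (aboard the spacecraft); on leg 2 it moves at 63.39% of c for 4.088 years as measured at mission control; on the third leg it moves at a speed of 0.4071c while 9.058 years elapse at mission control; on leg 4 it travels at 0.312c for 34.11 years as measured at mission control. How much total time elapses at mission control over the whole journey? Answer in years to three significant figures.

Leg 1: γ = 6.75; Δt_1 = 6.750 × 37.24 = 251.4 years.
Leg 2: 4.088 years is already measured at mission control.
Leg 3: 9.058 years is already measured at mission control.
Leg 4: 34.11 years is already measured at mission control.
Total: 251.4 + 4.088 + 9.058 + 34.11 years.

Δt = 299 years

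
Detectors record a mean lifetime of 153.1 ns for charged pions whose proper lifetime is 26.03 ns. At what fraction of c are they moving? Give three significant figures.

γ = Δt/τ₀ = 153.1/26.03 = 5.882
β = √(1 − 1/γ²) = √(1 − 0.02891) = √0.9711

β = 0.985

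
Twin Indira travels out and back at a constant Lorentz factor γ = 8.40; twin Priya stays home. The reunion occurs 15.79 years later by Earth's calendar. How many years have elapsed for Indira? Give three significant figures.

γ = 8.40
Indira's clock measures proper time along the trip: τ = Δt/γ = 15.79/8.400 years.

τ = 1.88 years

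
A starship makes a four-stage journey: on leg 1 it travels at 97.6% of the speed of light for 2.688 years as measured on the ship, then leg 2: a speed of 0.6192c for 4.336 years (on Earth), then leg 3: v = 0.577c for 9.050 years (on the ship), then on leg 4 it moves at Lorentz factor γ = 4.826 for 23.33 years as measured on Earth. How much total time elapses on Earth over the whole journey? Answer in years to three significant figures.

Leg 1: β = 0.976; γ = 1/√(1 − 0.976²) = 1/√0.04742 = 4.592; Δt_1 = 4.592 × 2.688 = 12.34 years.
Leg 2: 4.336 years is already measured on Earth.
Leg 3: γ = 1/√(1 − 0.577²) = 1/√0.6671 = 1.224; Δt_3 = 1.224 × 9.050 = 11.08 years.
Leg 4: 23.33 years is already measured on Earth.
Total: 12.34 + 4.336 + 11.08 + 23.33 years.

Δt = 51.1 years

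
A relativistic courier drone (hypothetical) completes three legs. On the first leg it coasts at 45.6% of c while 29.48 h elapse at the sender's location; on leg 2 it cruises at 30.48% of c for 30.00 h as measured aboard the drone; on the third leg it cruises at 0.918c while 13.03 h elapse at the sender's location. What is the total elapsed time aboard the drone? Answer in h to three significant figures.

Leg 1: β = 0.456; γ = 1/√(1 − 0.456²) = 1/√0.7921 = 1.124; τ_1 = 29.48/1.124 = 26.24 h.
Leg 2: 30.00 h is already measured aboard the drone.
Leg 3: γ = 1/√(1 − 0.918²) = 1/√0.1573 = 2.522; τ_3 = 13.03/2.522 = 5.167 h.
Total: 26.24 + 30.00 + 5.167 h.

τ = 61.4 h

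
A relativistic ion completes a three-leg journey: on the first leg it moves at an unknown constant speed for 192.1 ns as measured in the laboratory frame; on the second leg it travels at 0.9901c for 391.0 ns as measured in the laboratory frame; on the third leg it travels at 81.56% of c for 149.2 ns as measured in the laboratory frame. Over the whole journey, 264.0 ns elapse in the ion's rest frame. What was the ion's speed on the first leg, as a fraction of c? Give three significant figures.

β = 0.769

Leg 1: speed unknown; τ_1 = 192.1/γ_1.
Leg 2: γ = 1/√(1 − 0.9901²) = 1/√0.01970 = 7.124; τ_2 = 391.0/7.124 = 54.88 ns.
Leg 3: β = 0.8156; γ = 1/√(1 − 0.8156²) = 1/√0.3348 = 1.728; τ_3 = 149.2/1.728 = 86.33 ns.
Total proper time: τ_1 + 54.88 + 86.33 = 264.0, so τ_1 = 264.0 − 141.2 = 122.8 ns.
γ_1 = 192.1/122.8 = 1.564; β = √(1 − 1/γ²) = √0.5914.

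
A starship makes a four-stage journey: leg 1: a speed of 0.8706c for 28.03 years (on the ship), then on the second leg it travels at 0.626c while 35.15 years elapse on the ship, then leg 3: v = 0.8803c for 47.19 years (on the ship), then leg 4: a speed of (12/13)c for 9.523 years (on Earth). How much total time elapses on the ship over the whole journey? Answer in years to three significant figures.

τ = 114 years

Leg 1: 28.03 years is already measured on the ship.
Leg 2: 35.15 years is already measured on the ship.
Leg 3: 47.19 years is already measured on the ship.
Leg 4: γ = 1/√(1 − (12/13)²) = 13/5 = 2.600; τ_4 = 9.523/2.600 = 3.663 years.
Total: 28.03 + 35.15 + 47.19 + 3.663 years.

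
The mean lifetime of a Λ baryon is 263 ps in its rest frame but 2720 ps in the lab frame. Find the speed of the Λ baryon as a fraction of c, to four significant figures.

γ = Δt/τ₀ = 2720/263 = 10.34
β = √(1 − 1/γ²) = √(1 − 0.009349) = √0.9907

β = 0.9953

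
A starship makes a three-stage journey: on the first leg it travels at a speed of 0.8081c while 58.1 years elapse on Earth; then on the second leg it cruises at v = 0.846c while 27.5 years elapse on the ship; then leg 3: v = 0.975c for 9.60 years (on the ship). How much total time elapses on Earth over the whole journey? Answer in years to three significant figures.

Leg 1: 58.1 years is already measured on Earth.
Leg 2: γ = 1/√(1 − 0.846²) = 1/√0.2843 = 1.876; Δt_2 = 1.876 × 27.5 = 51.58 years.
Leg 3: γ = 1/√(1 − 0.975²) = 1/√0.04938 = 4.500; Δt_3 = 4.500 × 9.60 = 43.20 years.
Total: 58.10 + 51.58 + 43.20 years.

Δt = 153 years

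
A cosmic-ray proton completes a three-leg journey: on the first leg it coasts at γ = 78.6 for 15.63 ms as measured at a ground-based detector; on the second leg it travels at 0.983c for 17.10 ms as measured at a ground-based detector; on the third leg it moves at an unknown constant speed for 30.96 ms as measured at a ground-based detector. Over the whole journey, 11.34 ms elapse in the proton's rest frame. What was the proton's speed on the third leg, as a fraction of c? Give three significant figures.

Leg 1: γ = 78.6; τ_1 = 15.63/78.60 = 0.1989 ms.
Leg 2: γ = 1/√(1 − 0.983²) = 1/√0.03371 = 5.446; τ_2 = 17.10/5.446 = 3.140 ms.
Leg 3: speed unknown; τ_3 = 30.96/γ_3.
Total proper time: 0.1989 + 3.140 + τ_3 = 11.34, so τ_3 = 11.34 − 3.339 = 8.001 ms.
γ_3 = 30.96/8.001 = 3.869; β = √(1 − 1/γ²) = √0.9332.

β = 0.966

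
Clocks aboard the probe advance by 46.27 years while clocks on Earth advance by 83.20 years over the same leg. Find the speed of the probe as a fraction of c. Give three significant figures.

The proper time is measured aboard the probe (both events occur at the probe's location); Δt is measured on Earth. γ = Δt/τ = 83.20/46.27 = 1.798.
β = √(1 − 1/γ²) = √(1 − 0.3093) = √0.6907

v = 0.831c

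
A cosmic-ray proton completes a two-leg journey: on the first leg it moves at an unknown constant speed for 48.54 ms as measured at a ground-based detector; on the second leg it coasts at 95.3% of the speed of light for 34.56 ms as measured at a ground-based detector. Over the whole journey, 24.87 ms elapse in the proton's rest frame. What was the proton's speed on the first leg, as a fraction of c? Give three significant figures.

Leg 1: speed unknown; τ_1 = 48.54/γ_1.
Leg 2: β = 0.953; γ = 1/√(1 − 0.953²) = 1/√0.09179 = 3.301; τ_2 = 34.56/3.301 = 10.47 ms.
Total proper time: τ_1 + 10.47 = 24.87, so τ_1 = 24.87 − 10.47 = 14.40 ms.
γ_1 = 48.54/14.40 = 3.371; β = √(1 − 1/γ²) = √0.9120.

β = 0.955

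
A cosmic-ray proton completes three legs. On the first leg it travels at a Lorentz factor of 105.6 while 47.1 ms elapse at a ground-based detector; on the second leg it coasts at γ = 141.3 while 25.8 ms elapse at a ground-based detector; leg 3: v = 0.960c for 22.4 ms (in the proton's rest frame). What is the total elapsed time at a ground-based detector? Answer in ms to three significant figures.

Leg 1: 47.1 ms is already measured at a ground-based detector.
Leg 2: 25.8 ms is already measured at a ground-based detector.
Leg 3: γ = 1/√(1 − 0.960²) = 1/√0.07840 = 3.571; Δt_3 = 3.571 × 22.4 = 80.00 ms.
Total: 47.10 + 25.80 + 80.00 ms.

Δt = 153 ms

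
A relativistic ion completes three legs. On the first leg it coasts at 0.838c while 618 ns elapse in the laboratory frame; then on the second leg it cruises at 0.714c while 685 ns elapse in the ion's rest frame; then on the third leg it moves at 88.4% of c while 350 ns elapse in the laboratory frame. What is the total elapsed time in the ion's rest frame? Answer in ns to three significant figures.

τ = 1190 ns

Leg 1: γ = 1/√(1 − 0.838²) = 1/√0.2978 = 1.833; τ_1 = 618/1.833 = 337.2 ns.
Leg 2: 685 ns is already measured in the ion's rest frame.
Leg 3: β = 0.884; γ = 1/√(1 − 0.884²) = 1/√0.2185 = 2.139; τ_3 = 350/2.139 = 163.6 ns.
Total: 337.2 + 685.0 + 163.6 ns.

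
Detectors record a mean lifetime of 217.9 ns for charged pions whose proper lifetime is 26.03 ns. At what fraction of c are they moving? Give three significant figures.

γ = Δt/τ₀ = 217.9/26.03 = 8.371
β = √(1 − 1/γ²) = √(1 − 0.01427) = √0.9857

v = 0.993c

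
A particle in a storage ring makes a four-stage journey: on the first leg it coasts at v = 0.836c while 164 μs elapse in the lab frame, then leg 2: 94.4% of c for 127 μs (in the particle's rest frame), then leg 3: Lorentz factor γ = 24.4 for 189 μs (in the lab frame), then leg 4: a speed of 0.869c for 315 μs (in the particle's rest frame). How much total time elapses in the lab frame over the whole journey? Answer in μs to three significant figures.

Δt = 1370 μs

Leg 1: 164 μs is already measured in the lab frame.
Leg 2: β = 0.944; γ = 1/√(1 − 0.944²) = 1/√0.1089 = 3.031; Δt_2 = 3.031 × 127 = 384.9 μs.
Leg 3: 189 μs is already measured in the lab frame.
Leg 4: γ = 1/√(1 − 0.869²) = 1/√0.2448 = 2.021; Δt_4 = 2.021 × 315 = 636.6 μs.
Total: 164.0 + 384.9 + 189.0 + 636.6 μs.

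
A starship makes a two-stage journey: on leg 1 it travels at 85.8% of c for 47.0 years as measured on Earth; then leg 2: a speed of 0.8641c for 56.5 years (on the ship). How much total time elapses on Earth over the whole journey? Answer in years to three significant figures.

Δt = 159 years

Leg 1: 47.0 years is already measured on Earth.
Leg 2: γ = 1/√(1 − 0.8641²) = 1/√0.2533 = 1.987; Δt_2 = 1.987 × 56.5 = 112.3 years.
Total: 47.00 + 112.3 years.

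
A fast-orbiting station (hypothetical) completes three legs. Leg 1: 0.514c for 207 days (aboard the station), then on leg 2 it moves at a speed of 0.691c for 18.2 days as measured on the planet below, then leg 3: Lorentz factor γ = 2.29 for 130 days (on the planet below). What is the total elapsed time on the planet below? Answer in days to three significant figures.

Δt = 390 days

Leg 1: γ = 1/√(1 − 0.514²) = 1/√0.7358 = 1.166; Δt_1 = 1.166 × 207 = 241.3 days.
Leg 2: 18.2 days is already measured on the planet below.
Leg 3: 130 days is already measured on the planet below.
Total: 241.3 + 18.20 + 130.0 days.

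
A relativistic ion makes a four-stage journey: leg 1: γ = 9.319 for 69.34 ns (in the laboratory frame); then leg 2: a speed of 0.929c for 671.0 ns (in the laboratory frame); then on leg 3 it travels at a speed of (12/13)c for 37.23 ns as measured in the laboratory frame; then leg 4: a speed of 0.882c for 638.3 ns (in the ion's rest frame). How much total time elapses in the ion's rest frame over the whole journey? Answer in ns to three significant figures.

τ = 908 ns

Leg 1: γ = 9.319; τ_1 = 69.34/9.319 = 7.441 ns.
Leg 2: γ = 1/√(1 − 0.929²) = 1/√0.1370 = 2.702; τ_2 = 671.0/2.702 = 248.3 ns.
Leg 3: γ = 1/√(1 − (12/13)²) = 13/5 = 2.600; τ_3 = 37.23/2.600 = 14.32 ns.
Leg 4: 638.3 ns is already measured in the ion's rest frame.
Total: 7.441 + 248.3 + 14.32 + 638.3 ns.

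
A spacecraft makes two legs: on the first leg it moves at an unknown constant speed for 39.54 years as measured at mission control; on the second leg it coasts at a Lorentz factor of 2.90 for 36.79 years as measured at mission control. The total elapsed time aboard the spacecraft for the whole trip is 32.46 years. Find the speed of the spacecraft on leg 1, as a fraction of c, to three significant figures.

β = 0.866

Leg 1: speed unknown; τ_1 = 39.54/γ_1.
Leg 2: γ = 2.90; τ_2 = 36.79/2.900 = 12.69 years.
Total proper time: τ_1 + 12.69 = 32.46, so τ_1 = 32.46 − 12.69 = 19.77 years.
γ_1 = 39.54/19.77 = 2.000; β = √(1 − 1/γ²) = √0.7499.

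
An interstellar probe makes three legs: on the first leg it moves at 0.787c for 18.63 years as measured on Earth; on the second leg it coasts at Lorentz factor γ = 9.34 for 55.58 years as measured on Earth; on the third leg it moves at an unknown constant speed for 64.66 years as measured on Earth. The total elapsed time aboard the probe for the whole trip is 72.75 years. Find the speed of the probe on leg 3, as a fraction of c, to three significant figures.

Leg 1: γ = 1/√(1 − 0.787²) = 1/√0.3806 = 1.621; τ_1 = 18.63/1.621 = 11.49 years.
Leg 2: γ = 9.34; τ_2 = 55.58/9.340 = 5.951 years.
Leg 3: speed unknown; τ_3 = 64.66/γ_3.
Total proper time: 11.49 + 5.951 + τ_3 = 72.75, so τ_3 = 72.75 − 17.44 = 55.31 years.
γ_3 = 64.66/55.31 = 1.169; β = √(1 − 1/γ²) = √0.2684.

β = 0.518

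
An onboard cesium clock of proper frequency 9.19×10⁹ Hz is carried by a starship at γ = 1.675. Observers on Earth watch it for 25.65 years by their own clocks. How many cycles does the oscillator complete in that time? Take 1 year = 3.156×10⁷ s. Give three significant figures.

N = 4.44×10¹⁸

γ = 1.675
During 25.65 years of lab time, the oscillator's proper time advances by τ = Δt/γ = 25.65/1.675 = 15.31 years = 4.833×10⁸ s.
N = f × τ = 9.19×10⁹ × 4.833×10⁸ = 4.441×10¹⁸.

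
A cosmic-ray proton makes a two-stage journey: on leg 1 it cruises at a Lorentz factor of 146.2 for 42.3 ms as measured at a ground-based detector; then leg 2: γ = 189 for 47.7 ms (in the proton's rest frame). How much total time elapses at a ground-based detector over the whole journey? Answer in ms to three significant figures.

Leg 1: 42.3 ms is already measured at a ground-based detector.
Leg 2: γ = 189; Δt_2 = 189.0 × 47.7 = 9015 ms.
Total: 42.30 + 9015 ms.

Δt = 9060 ms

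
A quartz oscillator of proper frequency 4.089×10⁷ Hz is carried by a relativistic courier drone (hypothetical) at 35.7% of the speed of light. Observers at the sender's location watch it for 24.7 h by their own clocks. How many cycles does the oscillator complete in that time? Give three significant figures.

N = 3.40×10¹²

β = 0.357; γ = 1/√(1 − 0.357²) = 1/√0.8726 = 1.071
During 24.7 h of lab time, the oscillator's proper time advances by τ = Δt/γ = 24.7/1.071 = 23.07 h = 8.306×10⁴ s.
N = f × τ = 4.089×10⁷ × 8.306×10⁴ = 3.396×10¹².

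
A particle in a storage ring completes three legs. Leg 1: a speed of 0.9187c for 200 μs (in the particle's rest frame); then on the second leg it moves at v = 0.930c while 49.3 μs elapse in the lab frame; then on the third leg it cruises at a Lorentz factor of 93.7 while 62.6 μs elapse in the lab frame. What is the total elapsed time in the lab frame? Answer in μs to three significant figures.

Δt = 618 μs

Leg 1: γ = 1/√(1 − 0.9187²) = 1/√0.1560 = 2.532; Δt_1 = 2.532 × 200 = 506.4 μs.
Leg 2: 49.3 μs is already measured in the lab frame.
Leg 3: 62.6 μs is already measured in the lab frame.
Total: 506.4 + 49.30 + 62.60 μs.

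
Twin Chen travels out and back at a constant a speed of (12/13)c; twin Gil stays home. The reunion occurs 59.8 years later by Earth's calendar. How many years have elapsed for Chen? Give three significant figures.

τ = 23.0 years

γ = 1/√(1 − (12/13)²) = 13/5 = 2.600
Chen's clock measures proper time along the trip: τ = Δt/γ = 59.8/2.600 years.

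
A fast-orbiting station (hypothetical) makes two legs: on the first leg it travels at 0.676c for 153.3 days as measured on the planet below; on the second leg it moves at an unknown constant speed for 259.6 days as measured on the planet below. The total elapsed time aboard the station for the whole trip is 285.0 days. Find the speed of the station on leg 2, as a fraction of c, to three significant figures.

Leg 1: γ = 1/√(1 − 0.676²) = 1/√0.5430 = 1.357; τ_1 = 153.3/1.357 = 113.0 days.
Leg 2: speed unknown; τ_2 = 259.6/γ_2.
Total proper time: 113.0 + τ_2 = 285.0, so τ_2 = 285.0 − 113.0 = 172.0 days.
γ_2 = 259.6/172.0 = 1.509; β = √(1 − 1/γ²) = √0.5608.

β = 0.749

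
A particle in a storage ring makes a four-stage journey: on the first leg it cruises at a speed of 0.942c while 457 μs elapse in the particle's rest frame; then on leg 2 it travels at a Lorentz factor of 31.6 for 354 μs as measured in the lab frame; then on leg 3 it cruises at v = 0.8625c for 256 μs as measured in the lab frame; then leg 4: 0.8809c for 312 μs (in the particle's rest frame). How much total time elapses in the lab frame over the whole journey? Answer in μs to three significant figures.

Leg 1: γ = 1/√(1 − 0.942²) = 1/√0.1126 = 2.980; Δt_1 = 2.980 × 457 = 1362 μs.
Leg 2: 354 μs is already measured in the lab frame.
Leg 3: 256 μs is already measured in the lab frame.
Leg 4: γ = 1/√(1 − 0.8809²) = 1/√0.2240 = 2.113; Δt_4 = 2.113 × 312 = 659.2 μs.
Total: 1362 + 354.0 + 256.0 + 659.2 μs.

Δt = 2630 μs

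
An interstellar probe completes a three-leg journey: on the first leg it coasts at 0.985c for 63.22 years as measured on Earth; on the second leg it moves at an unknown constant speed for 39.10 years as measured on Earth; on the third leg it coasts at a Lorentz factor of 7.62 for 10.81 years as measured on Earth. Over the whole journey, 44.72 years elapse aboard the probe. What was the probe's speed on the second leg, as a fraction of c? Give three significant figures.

β = 0.560

Leg 1: γ = 1/√(1 − 0.985²) = 1/√0.02977 = 5.795; τ_1 = 63.22/5.795 = 10.91 years.
Leg 2: speed unknown; τ_2 = 39.10/γ_2.
Leg 3: γ = 7.62; τ_3 = 10.81/7.620 = 1.419 years.
Total proper time: 10.91 + τ_2 + 1.419 = 44.72, so τ_2 = 44.72 − 12.33 = 32.39 years.
γ_2 = 39.10/32.39 = 1.207; β = √(1 − 1/γ²) = √0.3137.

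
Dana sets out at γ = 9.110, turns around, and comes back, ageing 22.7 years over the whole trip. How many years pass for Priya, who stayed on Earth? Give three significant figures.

γ = 9.110
Earth-frame duration is the dilated interval: Δt = γτ = 9.110 × 22.7 years.

Δt = 207 years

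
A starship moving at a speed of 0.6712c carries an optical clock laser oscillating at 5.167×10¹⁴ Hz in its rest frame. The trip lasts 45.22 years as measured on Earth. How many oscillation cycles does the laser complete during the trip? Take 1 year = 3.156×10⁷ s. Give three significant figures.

N = 5.47×10²³

γ = 1/√(1 − 0.6712²) = 1/√0.5495 = 1.349
The oscillator's own cycle count is N = f × τ where τ is the proper time on the ship. τ = Δt/γ = 45.22/1.349 = 33.52 years = 1.058×10⁹ s.
N = 5.167×10¹⁴ × 1.058×10⁹ = 5.466×10²³.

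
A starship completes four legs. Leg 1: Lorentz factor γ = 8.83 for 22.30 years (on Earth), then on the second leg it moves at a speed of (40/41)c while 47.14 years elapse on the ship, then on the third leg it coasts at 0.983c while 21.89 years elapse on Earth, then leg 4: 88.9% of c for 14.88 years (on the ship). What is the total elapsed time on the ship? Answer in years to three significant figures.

Leg 1: γ = 8.83; τ_1 = 22.30/8.830 = 2.525 years.
Leg 2: 47.14 years is already measured on the ship.
Leg 3: γ = 1/√(1 − 0.983²) = 1/√0.03371 = 5.446; τ_3 = 21.89/5.446 = 4.019 years.
Leg 4: 14.88 years is already measured on the ship.
Total: 2.525 + 47.14 + 4.019 + 14.88 years.

τ = 68.6 years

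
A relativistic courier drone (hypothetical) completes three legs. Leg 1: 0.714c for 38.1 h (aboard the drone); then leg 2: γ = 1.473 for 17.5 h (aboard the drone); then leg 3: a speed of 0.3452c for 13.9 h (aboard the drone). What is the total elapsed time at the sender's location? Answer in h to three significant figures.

Leg 1: γ = 1/√(1 − 0.714²) = 1/√0.4902 = 1.428; Δt_1 = 1.428 × 38.1 = 54.42 h.
Leg 2: γ = 1.473; Δt_2 = 1.473 × 17.5 = 25.78 h.
Leg 3: γ = 1/√(1 − 0.3452²) = 1/√0.8808 = 1.065; Δt_3 = 1.065 × 13.9 = 14.81 h.
Total: 54.42 + 25.78 + 14.81 h.

Δt = 95.0 h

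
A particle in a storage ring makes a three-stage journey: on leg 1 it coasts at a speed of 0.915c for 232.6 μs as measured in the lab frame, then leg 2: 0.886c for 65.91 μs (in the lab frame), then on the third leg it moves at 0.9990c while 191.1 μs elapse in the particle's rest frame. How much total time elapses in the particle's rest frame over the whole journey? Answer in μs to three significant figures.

τ = 316 μs

Leg 1: γ = 1/√(1 − 0.915²) = 1/√0.1628 = 2.479; τ_1 = 232.6/2.479 = 93.84 μs.
Leg 2: γ = 1/√(1 − 0.886²) = 1/√0.2150 = 2.157; τ_2 = 65.91/2.157 = 30.56 μs.
Leg 3: 191.1 μs is already measured in the particle's rest frame.
Total: 93.84 + 30.56 + 191.1 μs.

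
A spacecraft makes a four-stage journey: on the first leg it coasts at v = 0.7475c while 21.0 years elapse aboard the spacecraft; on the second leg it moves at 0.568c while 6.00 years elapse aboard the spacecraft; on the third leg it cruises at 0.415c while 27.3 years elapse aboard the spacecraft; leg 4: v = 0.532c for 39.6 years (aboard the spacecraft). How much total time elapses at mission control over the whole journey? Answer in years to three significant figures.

Δt = 116 years

Leg 1: γ = 1/√(1 − 0.7475²) = 1/√0.4412 = 1.505; Δt_1 = 1.505 × 21.0 = 31.61 years.
Leg 2: γ = 1/√(1 − 0.568²) = 1/√0.6774 = 1.215; Δt_2 = 1.215 × 6.00 = 7.290 years.
Leg 3: γ = 1/√(1 − 0.415²) = 1/√0.8278 = 1.099; Δt_3 = 1.099 × 27.3 = 30.01 years.
Leg 4: γ = 1/√(1 − 0.532²) = 1/√0.7170 = 1.181; Δt_4 = 1.181 × 39.6 = 46.77 years.
Total: 31.61 + 7.290 + 30.01 + 46.77 years.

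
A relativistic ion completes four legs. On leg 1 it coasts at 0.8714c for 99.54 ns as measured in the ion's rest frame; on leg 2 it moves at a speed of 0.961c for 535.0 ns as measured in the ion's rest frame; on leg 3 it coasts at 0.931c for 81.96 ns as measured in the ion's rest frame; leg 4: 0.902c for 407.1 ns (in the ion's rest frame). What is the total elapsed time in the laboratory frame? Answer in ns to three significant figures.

Leg 1: γ = 1/√(1 − 0.8714²) = 1/√0.2407 = 2.038; Δt_1 = 2.038 × 99.54 = 202.9 ns.
Leg 2: γ = 1/√(1 − 0.961²) = 1/√0.07648 = 3.616; Δt_2 = 3.616 × 535.0 = 1935 ns.
Leg 3: γ = 1/√(1 − 0.931²) = 1/√0.1332 = 2.740; Δt_3 = 2.740 × 81.96 = 224.5 ns.
Leg 4: γ = 1/√(1 − 0.902²) = 1/√0.1864 = 2.316; Δt_4 = 2.316 × 407.1 = 942.9 ns.
Total: 202.9 + 1935 + 224.5 + 942.9 ns.

Δt = 3300 ns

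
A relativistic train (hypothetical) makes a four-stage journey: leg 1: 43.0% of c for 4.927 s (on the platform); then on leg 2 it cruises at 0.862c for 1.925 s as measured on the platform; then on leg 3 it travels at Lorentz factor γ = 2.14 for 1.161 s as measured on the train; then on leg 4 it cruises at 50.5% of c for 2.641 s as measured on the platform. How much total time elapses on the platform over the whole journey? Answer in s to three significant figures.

Δt = 12.0 s

Leg 1: 4.927 s is already measured on the platform.
Leg 2: 1.925 s is already measured on the platform.
Leg 3: γ = 2.14; Δt_3 = 2.140 × 1.161 = 2.485 s.
Leg 4: 2.641 s is already measured on the platform.
Total: 4.927 + 1.925 + 2.485 + 2.641 s.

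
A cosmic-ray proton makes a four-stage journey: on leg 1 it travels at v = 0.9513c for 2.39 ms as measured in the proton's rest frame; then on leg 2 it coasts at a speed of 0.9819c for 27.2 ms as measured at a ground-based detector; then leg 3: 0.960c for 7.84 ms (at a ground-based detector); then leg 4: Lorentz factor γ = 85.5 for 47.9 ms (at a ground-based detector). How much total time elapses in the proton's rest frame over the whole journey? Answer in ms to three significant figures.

Leg 1: 2.39 ms is already measured in the proton's rest frame.
Leg 2: γ = 1/√(1 − 0.9819²) = 1/√0.03587 = 5.280; τ_2 = 27.2/5.280 = 5.152 ms.
Leg 3: γ = 1/√(1 − 0.960²) = 1/√0.07840 = 3.571; τ_3 = 7.84/3.571 = 2.195 ms.
Leg 4: γ = 85.5; τ_4 = 47.9/85.50 = 0.5602 ms.
Total: 2.390 + 5.152 + 2.195 + 0.5602 ms.

τ = 10.3 ms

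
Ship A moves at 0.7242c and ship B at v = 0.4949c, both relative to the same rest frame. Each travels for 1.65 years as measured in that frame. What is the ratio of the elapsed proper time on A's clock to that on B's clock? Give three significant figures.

τ_A/τ_B = 0.794

A: γ = 1/√(1 − 0.7242²) = 1/√0.4755 = 1.450. B: γ = 1/√(1 − 0.4949²) = 1/√0.7551 = 1.151.
τ_A/τ_B = γ_B/γ_A = 1.151/1.450 = 0.7936, so τ_A/τ_B = 0.7936.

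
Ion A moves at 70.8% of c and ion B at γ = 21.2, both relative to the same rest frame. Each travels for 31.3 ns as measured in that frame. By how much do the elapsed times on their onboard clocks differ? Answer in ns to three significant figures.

A: β = 0.708; γ = 1/√(1 − 0.708²) = 1/√0.4987 = 1.416; τ_A = 31.3/1.416 = 22.10 ns.
B: γ = 21.2; τ_B = 31.3/21.20 = 1.476 ns.

|τ_A − τ_B| = 20.6 ns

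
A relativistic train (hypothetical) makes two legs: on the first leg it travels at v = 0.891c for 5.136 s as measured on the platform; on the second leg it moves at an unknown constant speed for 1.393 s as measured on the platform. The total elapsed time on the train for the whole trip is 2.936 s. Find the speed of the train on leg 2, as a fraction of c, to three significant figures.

β = 0.901

Leg 1: γ = 1/√(1 − 0.891²) = 1/√0.2061 = 2.203; τ_1 = 5.136/2.203 = 2.332 s.
Leg 2: speed unknown; τ_2 = 1.393/γ_2.
Total proper time: 2.332 + τ_2 = 2.936, so τ_2 = 2.936 − 2.332 = 0.6042 s.
γ_2 = 1.393/0.6042 = 2.305; β = √(1 − 1/γ²) = √0.8118.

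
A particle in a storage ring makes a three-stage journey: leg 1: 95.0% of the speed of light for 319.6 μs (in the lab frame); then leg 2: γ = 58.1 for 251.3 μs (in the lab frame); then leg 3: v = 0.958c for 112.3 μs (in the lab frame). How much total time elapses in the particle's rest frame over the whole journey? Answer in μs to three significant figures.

Leg 1: β = 0.950; γ = 1/√(1 − 0.950²) = 1/√0.09750 = 3.203; τ_1 = 319.6/3.203 = 99.80 μs.
Leg 2: γ = 58.1; τ_2 = 251.3/58.10 = 4.325 μs.
Leg 3: γ = 1/√(1 − 0.958²) = 1/√0.08224 = 3.487; τ_3 = 112.3/3.487 = 32.20 μs.
Total: 99.80 + 4.325 + 32.20 μs.

τ = 136 μs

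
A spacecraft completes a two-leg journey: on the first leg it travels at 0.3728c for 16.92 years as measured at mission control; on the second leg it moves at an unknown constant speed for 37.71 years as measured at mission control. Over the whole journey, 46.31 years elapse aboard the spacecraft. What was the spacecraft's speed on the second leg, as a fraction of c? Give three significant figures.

Leg 1: γ = 1/√(1 − 0.3728²) = 1/√0.8610 = 1.078; τ_1 = 16.92/1.078 = 15.70 years.
Leg 2: speed unknown; τ_2 = 37.71/γ_2.
Total proper time: 15.70 + τ_2 = 46.31, so τ_2 = 46.31 − 15.70 = 30.61 years.
γ_2 = 37.71/30.61 = 1.232; β = √(1 − 1/γ²) = √0.3411.

β = 0.584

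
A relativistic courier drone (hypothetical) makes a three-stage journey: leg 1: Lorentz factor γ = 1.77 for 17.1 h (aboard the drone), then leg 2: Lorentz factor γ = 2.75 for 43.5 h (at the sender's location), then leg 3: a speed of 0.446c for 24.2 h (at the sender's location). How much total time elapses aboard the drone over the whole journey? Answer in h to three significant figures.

τ = 54.6 h

Leg 1: 17.1 h is already measured aboard the drone.
Leg 2: γ = 2.75; τ_2 = 43.5/2.750 = 15.82 h.
Leg 3: γ = 1/√(1 − 0.446²) = 1/√0.8011 = 1.117; τ_3 = 24.2/1.117 = 21.66 h.
Total: 17.10 + 15.82 + 21.66 h.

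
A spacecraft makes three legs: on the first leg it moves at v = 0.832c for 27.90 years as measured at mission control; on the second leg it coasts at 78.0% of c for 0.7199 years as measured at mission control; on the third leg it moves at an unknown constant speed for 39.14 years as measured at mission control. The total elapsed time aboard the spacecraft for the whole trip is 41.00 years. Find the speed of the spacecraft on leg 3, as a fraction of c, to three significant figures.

β = 0.768

Leg 1: γ = 1/√(1 − 0.832²) = 1/√0.3078 = 1.803; τ_1 = 27.90/1.803 = 15.48 years.
Leg 2: β = 0.780; γ = 1/√(1 − 0.780²) = 1/√0.3916 = 1.598; τ_2 = 0.7199/1.598 = 0.4505 years.
Leg 3: speed unknown; τ_3 = 39.14/γ_3.
Total proper time: 15.48 + 0.4505 + τ_3 = 41.00, so τ_3 = 41.00 − 15.93 = 25.07 years.
γ_3 = 39.14/25.07 = 1.561; β = √(1 − 1/γ²) = √0.5897.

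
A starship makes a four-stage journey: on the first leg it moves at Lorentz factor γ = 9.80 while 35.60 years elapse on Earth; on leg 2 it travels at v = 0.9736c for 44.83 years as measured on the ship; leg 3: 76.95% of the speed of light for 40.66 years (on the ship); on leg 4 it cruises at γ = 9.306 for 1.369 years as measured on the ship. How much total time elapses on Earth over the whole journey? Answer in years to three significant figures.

Leg 1: 35.60 years is already measured on Earth.
Leg 2: γ = 1/√(1 − 0.9736²) = 1/√0.05210 = 4.381; Δt_2 = 4.381 × 44.83 = 196.4 years.
Leg 3: β = 0.7695; γ = 1/√(1 − 0.7695²) = 1/√0.4079 = 1.566; Δt_3 = 1.566 × 40.66 = 63.67 years.
Leg 4: γ = 9.306; Δt_4 = 9.306 × 1.369 = 12.74 years.
Total: 35.60 + 196.4 + 63.67 + 12.74 years.

Δt = 308 years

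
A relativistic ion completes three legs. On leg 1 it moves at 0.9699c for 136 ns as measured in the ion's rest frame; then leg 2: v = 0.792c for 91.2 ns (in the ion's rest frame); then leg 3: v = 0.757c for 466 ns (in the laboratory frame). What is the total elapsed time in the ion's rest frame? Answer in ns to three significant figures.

Leg 1: 136 ns is already measured in the ion's rest frame.
Leg 2: 91.2 ns is already measured in the ion's rest frame.
Leg 3: γ = 1/√(1 − 0.757²) = 1/√0.4270 = 1.530; τ_3 = 466/1.530 = 304.5 ns.
Total: 136.0 + 91.20 + 304.5 ns.

τ = 532 ns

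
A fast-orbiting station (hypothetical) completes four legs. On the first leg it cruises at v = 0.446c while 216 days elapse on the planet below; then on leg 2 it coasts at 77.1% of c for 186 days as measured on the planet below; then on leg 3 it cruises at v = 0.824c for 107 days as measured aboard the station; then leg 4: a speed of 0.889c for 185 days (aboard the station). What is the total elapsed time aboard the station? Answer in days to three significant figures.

Leg 1: γ = 1/√(1 − 0.446²) = 1/√0.8011 = 1.117; τ_1 = 216/1.117 = 193.3 days.
Leg 2: β = 0.771; γ = 1/√(1 − 0.771²) = 1/√0.4056 = 1.570; τ_2 = 186/1.570 = 118.5 days.
Leg 3: 107 days is already measured aboard the station.
Leg 4: 185 days is already measured aboard the station.
Total: 193.3 + 118.5 + 107.0 + 185.0 days.

τ = 604 days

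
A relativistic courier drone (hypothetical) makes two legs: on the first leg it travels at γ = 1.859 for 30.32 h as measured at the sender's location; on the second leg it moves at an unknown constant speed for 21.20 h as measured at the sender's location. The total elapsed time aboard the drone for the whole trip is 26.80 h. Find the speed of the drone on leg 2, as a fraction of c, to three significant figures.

β = 0.869

Leg 1: γ = 1.859; τ_1 = 30.32/1.859 = 16.31 h.
Leg 2: speed unknown; τ_2 = 21.20/γ_2.
Total proper time: 16.31 + τ_2 = 26.80, so τ_2 = 26.80 − 16.31 = 10.49 h.
γ_2 = 21.20/10.49 = 2.021; β = √(1 − 1/γ²) = √0.7552.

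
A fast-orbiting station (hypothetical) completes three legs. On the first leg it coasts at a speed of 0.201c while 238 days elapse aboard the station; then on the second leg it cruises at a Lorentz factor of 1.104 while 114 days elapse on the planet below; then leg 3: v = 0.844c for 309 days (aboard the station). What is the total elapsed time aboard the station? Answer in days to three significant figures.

Leg 1: 238 days is already measured aboard the station.
Leg 2: γ = 1.104; τ_2 = 114/1.104 = 103.3 days.
Leg 3: 309 days is already measured aboard the station.
Total: 238.0 + 103.3 + 309.0 days.

τ = 650 days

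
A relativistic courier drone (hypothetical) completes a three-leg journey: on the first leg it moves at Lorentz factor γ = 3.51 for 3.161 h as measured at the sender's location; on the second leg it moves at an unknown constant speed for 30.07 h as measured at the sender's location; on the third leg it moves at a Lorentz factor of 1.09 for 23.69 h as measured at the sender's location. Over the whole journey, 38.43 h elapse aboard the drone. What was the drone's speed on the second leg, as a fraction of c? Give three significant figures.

Leg 1: γ = 3.51; τ_1 = 3.161/3.510 = 0.9006 h.
Leg 2: speed unknown; τ_2 = 30.07/γ_2.
Leg 3: γ = 1.09; τ_3 = 23.69/1.090 = 21.73 h.
Total proper time: 0.9006 + τ_2 + 21.73 = 38.43, so τ_2 = 38.43 − 22.63 = 15.80 h.
γ_2 = 30.07/15.80 = 1.904; β = √(1 − 1/γ²) = √0.7241.

β = 0.851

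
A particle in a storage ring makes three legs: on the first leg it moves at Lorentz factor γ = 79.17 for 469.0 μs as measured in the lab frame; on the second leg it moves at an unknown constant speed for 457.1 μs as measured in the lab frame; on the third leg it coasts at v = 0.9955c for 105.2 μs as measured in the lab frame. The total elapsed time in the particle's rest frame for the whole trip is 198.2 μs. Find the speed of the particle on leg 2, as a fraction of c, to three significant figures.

Leg 1: γ = 79.17; τ_1 = 469.0/79.17 = 5.924 μs.
Leg 2: speed unknown; τ_2 = 457.1/γ_2.
Leg 3: γ = 1/√(1 − 0.9955²) = 1/√0.008980 = 10.55; τ_3 = 105.2/10.55 = 9.969 μs.
Total proper time: 5.924 + τ_2 + 9.969 = 198.2, so τ_2 = 198.2 − 15.89 = 182.3 μs.
γ_2 = 457.1/182.3 = 2.507; β = √(1 − 1/γ²) = √0.8409.

β = 0.917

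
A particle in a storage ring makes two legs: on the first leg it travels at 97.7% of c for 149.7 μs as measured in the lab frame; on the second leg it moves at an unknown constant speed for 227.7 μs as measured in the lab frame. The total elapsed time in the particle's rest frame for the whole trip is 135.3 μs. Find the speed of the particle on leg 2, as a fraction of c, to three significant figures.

Leg 1: β = 0.977; γ = 1/√(1 − 0.977²) = 1/√0.04547 = 4.690; τ_1 = 149.7/4.690 = 31.92 μs.
Leg 2: speed unknown; τ_2 = 227.7/γ_2.
Total proper time: 31.92 + τ_2 = 135.3, so τ_2 = 135.3 − 31.92 = 103.4 μs.
γ_2 = 227.7/103.4 = 2.203; β = √(1 − 1/γ²) = √0.7939.

β = 0.891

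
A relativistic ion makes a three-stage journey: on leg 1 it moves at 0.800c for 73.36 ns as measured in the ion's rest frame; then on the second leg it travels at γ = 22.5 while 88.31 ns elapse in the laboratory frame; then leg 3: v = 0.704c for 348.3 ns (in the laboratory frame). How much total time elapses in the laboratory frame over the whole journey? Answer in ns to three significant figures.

Leg 1: γ = 1/√(1 − 0.800²) = 5/3 ≈ 1.667; Δt_1 = 1.667 × 73.36 = 122.3 ns.
Leg 2: 88.31 ns is already measured in the laboratory frame.
Leg 3: 348.3 ns is already measured in the laboratory frame.
Total: 122.3 + 88.31 + 348.3 ns.

Δt = 559 ns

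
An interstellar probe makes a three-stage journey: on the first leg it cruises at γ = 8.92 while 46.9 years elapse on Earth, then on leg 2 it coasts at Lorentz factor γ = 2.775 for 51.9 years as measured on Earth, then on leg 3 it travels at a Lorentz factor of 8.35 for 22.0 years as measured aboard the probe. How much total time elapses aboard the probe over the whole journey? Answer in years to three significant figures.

τ = 46.0 years

Leg 1: γ = 8.92; τ_1 = 46.9/8.920 = 5.258 years.
Leg 2: γ = 2.775; τ_2 = 51.9/2.775 = 18.70 years.
Leg 3: 22.0 years is already measured aboard the probe.
Total: 5.258 + 18.70 + 22.00 years.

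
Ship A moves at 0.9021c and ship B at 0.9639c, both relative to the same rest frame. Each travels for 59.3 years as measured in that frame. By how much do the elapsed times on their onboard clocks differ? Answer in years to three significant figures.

A: γ = 1/√(1 − 0.9021²) = 1/√0.1862 = 2.317; τ_A = 59.3/2.317 = 25.59 years.
B: γ = 1/√(1 − 0.9639²) = 1/√0.07090 = 3.756; τ_B = 59.3/3.756 = 15.79 years.

|τ_A − τ_B| = 9.80 years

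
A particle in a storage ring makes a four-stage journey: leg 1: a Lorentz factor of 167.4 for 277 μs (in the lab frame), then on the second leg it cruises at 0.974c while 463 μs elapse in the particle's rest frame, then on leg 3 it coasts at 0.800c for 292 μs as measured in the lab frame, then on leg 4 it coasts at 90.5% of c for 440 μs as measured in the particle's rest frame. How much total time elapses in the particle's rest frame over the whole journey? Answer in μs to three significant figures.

Leg 1: γ = 167.4; τ_1 = 277/167.4 = 1.655 μs.
Leg 2: 463 μs is already measured in the particle's rest frame.
Leg 3: γ = 1/√(1 − 0.800²) = 5/3 ≈ 1.667; τ_3 = 292/1.667 = 175.2 μs.
Leg 4: 440 μs is already measured in the particle's rest frame.
Total: 1.655 + 463.0 + 175.2 + 440.0 μs.

τ = 1080 μs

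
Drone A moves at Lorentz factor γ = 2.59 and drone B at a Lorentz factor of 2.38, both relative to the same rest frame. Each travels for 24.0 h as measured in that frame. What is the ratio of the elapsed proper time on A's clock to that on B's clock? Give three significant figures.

τ_A/τ_B = 0.919

A: γ = 2.59. B: γ = 2.38.
τ_A/τ_B = γ_B/γ_A = 2.380/2.590 = 0.9189, so τ_A/τ_B = 0.9189.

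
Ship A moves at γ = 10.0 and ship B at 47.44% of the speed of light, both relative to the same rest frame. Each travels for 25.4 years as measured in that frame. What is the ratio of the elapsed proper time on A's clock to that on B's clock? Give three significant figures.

τ_A/τ_B = 0.114

A: γ = 10.0. B: β = 0.4744; γ = 1/√(1 − 0.4744²) = 1/√0.7749 = 1.136.
τ_A/τ_B = γ_B/γ_A = 1.136/10.00 = 0.1136, so τ_A/τ_B = 0.1136.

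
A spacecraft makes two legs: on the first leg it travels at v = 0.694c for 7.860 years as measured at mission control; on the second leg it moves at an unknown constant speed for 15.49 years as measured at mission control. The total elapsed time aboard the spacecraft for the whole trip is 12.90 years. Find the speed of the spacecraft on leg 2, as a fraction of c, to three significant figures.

Leg 1: γ = 1/√(1 − 0.694²) = 1/√0.5184 = 1.389; τ_1 = 7.860/1.389 = 5.659 years.
Leg 2: speed unknown; τ_2 = 15.49/γ_2.
Total proper time: 5.659 + τ_2 = 12.90, so τ_2 = 12.90 − 5.659 = 7.241 years.
γ_2 = 15.49/7.241 = 2.139; β = √(1 − 1/γ²) = √0.7815.

β = 0.884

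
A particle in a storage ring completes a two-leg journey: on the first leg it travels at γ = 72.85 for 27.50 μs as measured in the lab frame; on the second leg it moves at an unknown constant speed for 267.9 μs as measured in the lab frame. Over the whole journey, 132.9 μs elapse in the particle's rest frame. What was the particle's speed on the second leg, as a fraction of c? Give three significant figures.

Leg 1: γ = 72.85; τ_1 = 27.50/72.85 = 0.3775 μs.
Leg 2: speed unknown; τ_2 = 267.9/γ_2.
Total proper time: 0.3775 + τ_2 = 132.9, so τ_2 = 132.9 − 0.3775 = 132.5 μs.
γ_2 = 267.9/132.5 = 2.022; β = √(1 − 1/γ²) = √0.7553.

β = 0.869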